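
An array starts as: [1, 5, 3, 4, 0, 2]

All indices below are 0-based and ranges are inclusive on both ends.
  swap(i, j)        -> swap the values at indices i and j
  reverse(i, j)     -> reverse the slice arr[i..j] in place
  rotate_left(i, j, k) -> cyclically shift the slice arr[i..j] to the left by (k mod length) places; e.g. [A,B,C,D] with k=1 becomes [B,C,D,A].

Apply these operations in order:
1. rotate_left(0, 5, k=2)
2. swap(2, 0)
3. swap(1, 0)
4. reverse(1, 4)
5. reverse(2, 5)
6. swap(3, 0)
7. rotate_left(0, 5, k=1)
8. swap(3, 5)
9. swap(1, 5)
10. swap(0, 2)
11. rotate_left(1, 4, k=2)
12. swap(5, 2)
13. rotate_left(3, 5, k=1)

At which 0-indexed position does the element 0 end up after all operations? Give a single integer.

Answer: 1

Derivation:
After 1 (rotate_left(0, 5, k=2)): [3, 4, 0, 2, 1, 5]
After 2 (swap(2, 0)): [0, 4, 3, 2, 1, 5]
After 3 (swap(1, 0)): [4, 0, 3, 2, 1, 5]
After 4 (reverse(1, 4)): [4, 1, 2, 3, 0, 5]
After 5 (reverse(2, 5)): [4, 1, 5, 0, 3, 2]
After 6 (swap(3, 0)): [0, 1, 5, 4, 3, 2]
After 7 (rotate_left(0, 5, k=1)): [1, 5, 4, 3, 2, 0]
After 8 (swap(3, 5)): [1, 5, 4, 0, 2, 3]
After 9 (swap(1, 5)): [1, 3, 4, 0, 2, 5]
After 10 (swap(0, 2)): [4, 3, 1, 0, 2, 5]
After 11 (rotate_left(1, 4, k=2)): [4, 0, 2, 3, 1, 5]
After 12 (swap(5, 2)): [4, 0, 5, 3, 1, 2]
After 13 (rotate_left(3, 5, k=1)): [4, 0, 5, 1, 2, 3]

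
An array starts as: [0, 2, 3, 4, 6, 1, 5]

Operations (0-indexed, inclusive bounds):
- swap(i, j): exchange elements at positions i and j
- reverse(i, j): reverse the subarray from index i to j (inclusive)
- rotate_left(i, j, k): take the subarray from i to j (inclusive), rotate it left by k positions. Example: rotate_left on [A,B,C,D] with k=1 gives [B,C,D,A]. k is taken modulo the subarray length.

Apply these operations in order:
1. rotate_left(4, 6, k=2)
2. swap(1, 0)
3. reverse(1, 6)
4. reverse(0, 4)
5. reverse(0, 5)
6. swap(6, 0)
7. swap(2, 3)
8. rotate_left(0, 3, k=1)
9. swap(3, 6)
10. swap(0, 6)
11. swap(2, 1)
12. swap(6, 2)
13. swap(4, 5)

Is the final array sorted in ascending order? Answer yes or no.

After 1 (rotate_left(4, 6, k=2)): [0, 2, 3, 4, 5, 6, 1]
After 2 (swap(1, 0)): [2, 0, 3, 4, 5, 6, 1]
After 3 (reverse(1, 6)): [2, 1, 6, 5, 4, 3, 0]
After 4 (reverse(0, 4)): [4, 5, 6, 1, 2, 3, 0]
After 5 (reverse(0, 5)): [3, 2, 1, 6, 5, 4, 0]
After 6 (swap(6, 0)): [0, 2, 1, 6, 5, 4, 3]
After 7 (swap(2, 3)): [0, 2, 6, 1, 5, 4, 3]
After 8 (rotate_left(0, 3, k=1)): [2, 6, 1, 0, 5, 4, 3]
After 9 (swap(3, 6)): [2, 6, 1, 3, 5, 4, 0]
After 10 (swap(0, 6)): [0, 6, 1, 3, 5, 4, 2]
After 11 (swap(2, 1)): [0, 1, 6, 3, 5, 4, 2]
After 12 (swap(6, 2)): [0, 1, 2, 3, 5, 4, 6]
After 13 (swap(4, 5)): [0, 1, 2, 3, 4, 5, 6]

Answer: yes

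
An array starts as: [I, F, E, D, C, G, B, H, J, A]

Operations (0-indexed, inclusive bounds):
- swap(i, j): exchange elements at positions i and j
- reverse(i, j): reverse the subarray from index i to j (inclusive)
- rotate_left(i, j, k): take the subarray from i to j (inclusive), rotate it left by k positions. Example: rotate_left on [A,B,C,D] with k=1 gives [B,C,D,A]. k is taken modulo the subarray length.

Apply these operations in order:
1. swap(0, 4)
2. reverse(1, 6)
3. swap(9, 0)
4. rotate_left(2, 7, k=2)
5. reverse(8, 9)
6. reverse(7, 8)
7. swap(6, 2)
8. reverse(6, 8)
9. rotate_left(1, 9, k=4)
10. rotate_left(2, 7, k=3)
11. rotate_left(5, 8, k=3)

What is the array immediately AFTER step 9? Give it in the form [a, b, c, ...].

After 1 (swap(0, 4)): [C, F, E, D, I, G, B, H, J, A]
After 2 (reverse(1, 6)): [C, B, G, I, D, E, F, H, J, A]
After 3 (swap(9, 0)): [A, B, G, I, D, E, F, H, J, C]
After 4 (rotate_left(2, 7, k=2)): [A, B, D, E, F, H, G, I, J, C]
After 5 (reverse(8, 9)): [A, B, D, E, F, H, G, I, C, J]
After 6 (reverse(7, 8)): [A, B, D, E, F, H, G, C, I, J]
After 7 (swap(6, 2)): [A, B, G, E, F, H, D, C, I, J]
After 8 (reverse(6, 8)): [A, B, G, E, F, H, I, C, D, J]
After 9 (rotate_left(1, 9, k=4)): [A, H, I, C, D, J, B, G, E, F]

Answer: [A, H, I, C, D, J, B, G, E, F]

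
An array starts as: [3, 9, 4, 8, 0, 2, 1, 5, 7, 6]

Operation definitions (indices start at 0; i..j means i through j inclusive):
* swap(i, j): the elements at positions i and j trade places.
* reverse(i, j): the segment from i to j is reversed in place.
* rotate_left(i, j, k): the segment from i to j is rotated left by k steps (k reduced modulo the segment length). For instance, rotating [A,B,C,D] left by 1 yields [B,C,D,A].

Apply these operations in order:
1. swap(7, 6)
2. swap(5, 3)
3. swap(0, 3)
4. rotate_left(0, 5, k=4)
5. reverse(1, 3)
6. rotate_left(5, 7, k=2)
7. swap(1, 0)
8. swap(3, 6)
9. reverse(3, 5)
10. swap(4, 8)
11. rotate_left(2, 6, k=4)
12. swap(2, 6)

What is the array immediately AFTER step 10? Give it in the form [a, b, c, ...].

Answer: [9, 0, 2, 1, 7, 3, 8, 5, 4, 6]

Derivation:
After 1 (swap(7, 6)): [3, 9, 4, 8, 0, 2, 5, 1, 7, 6]
After 2 (swap(5, 3)): [3, 9, 4, 2, 0, 8, 5, 1, 7, 6]
After 3 (swap(0, 3)): [2, 9, 4, 3, 0, 8, 5, 1, 7, 6]
After 4 (rotate_left(0, 5, k=4)): [0, 8, 2, 9, 4, 3, 5, 1, 7, 6]
After 5 (reverse(1, 3)): [0, 9, 2, 8, 4, 3, 5, 1, 7, 6]
After 6 (rotate_left(5, 7, k=2)): [0, 9, 2, 8, 4, 1, 3, 5, 7, 6]
After 7 (swap(1, 0)): [9, 0, 2, 8, 4, 1, 3, 5, 7, 6]
After 8 (swap(3, 6)): [9, 0, 2, 3, 4, 1, 8, 5, 7, 6]
After 9 (reverse(3, 5)): [9, 0, 2, 1, 4, 3, 8, 5, 7, 6]
After 10 (swap(4, 8)): [9, 0, 2, 1, 7, 3, 8, 5, 4, 6]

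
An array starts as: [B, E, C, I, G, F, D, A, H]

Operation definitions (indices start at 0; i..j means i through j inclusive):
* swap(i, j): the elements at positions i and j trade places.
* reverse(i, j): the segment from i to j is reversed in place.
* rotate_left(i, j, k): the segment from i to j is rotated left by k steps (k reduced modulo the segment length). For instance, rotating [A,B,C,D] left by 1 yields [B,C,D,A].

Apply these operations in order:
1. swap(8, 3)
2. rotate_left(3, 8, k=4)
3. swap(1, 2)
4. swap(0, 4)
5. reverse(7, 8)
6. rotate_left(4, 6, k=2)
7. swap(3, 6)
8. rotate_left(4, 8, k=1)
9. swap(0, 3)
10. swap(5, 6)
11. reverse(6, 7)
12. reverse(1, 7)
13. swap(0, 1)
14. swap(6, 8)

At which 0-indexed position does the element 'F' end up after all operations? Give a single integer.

Answer: 2

Derivation:
After 1 (swap(8, 3)): [B, E, C, H, G, F, D, A, I]
After 2 (rotate_left(3, 8, k=4)): [B, E, C, A, I, H, G, F, D]
After 3 (swap(1, 2)): [B, C, E, A, I, H, G, F, D]
After 4 (swap(0, 4)): [I, C, E, A, B, H, G, F, D]
After 5 (reverse(7, 8)): [I, C, E, A, B, H, G, D, F]
After 6 (rotate_left(4, 6, k=2)): [I, C, E, A, G, B, H, D, F]
After 7 (swap(3, 6)): [I, C, E, H, G, B, A, D, F]
After 8 (rotate_left(4, 8, k=1)): [I, C, E, H, B, A, D, F, G]
After 9 (swap(0, 3)): [H, C, E, I, B, A, D, F, G]
After 10 (swap(5, 6)): [H, C, E, I, B, D, A, F, G]
After 11 (reverse(6, 7)): [H, C, E, I, B, D, F, A, G]
After 12 (reverse(1, 7)): [H, A, F, D, B, I, E, C, G]
After 13 (swap(0, 1)): [A, H, F, D, B, I, E, C, G]
After 14 (swap(6, 8)): [A, H, F, D, B, I, G, C, E]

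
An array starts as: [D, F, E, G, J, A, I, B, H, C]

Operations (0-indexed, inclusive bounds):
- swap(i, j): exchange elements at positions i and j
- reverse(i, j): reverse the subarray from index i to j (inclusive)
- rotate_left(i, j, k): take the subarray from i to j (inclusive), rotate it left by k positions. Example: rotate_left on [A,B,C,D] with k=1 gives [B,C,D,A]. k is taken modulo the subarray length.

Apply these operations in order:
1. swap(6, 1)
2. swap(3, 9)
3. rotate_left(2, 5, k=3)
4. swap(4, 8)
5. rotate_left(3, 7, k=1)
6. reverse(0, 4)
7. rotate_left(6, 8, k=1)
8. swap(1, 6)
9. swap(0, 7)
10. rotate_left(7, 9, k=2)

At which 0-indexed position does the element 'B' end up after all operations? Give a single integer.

After 1 (swap(6, 1)): [D, I, E, G, J, A, F, B, H, C]
After 2 (swap(3, 9)): [D, I, E, C, J, A, F, B, H, G]
After 3 (rotate_left(2, 5, k=3)): [D, I, A, E, C, J, F, B, H, G]
After 4 (swap(4, 8)): [D, I, A, E, H, J, F, B, C, G]
After 5 (rotate_left(3, 7, k=1)): [D, I, A, H, J, F, B, E, C, G]
After 6 (reverse(0, 4)): [J, H, A, I, D, F, B, E, C, G]
After 7 (rotate_left(6, 8, k=1)): [J, H, A, I, D, F, E, C, B, G]
After 8 (swap(1, 6)): [J, E, A, I, D, F, H, C, B, G]
After 9 (swap(0, 7)): [C, E, A, I, D, F, H, J, B, G]
After 10 (rotate_left(7, 9, k=2)): [C, E, A, I, D, F, H, G, J, B]

Answer: 9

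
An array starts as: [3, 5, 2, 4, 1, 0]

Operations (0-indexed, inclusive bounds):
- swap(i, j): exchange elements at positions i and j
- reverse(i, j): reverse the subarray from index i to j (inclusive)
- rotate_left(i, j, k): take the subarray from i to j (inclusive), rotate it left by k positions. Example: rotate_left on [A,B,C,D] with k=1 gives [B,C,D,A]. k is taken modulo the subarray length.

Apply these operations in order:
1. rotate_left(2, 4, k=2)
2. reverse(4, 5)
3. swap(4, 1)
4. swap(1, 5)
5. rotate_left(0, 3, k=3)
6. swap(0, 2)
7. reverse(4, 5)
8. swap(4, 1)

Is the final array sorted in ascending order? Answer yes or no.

Answer: no

Derivation:
After 1 (rotate_left(2, 4, k=2)): [3, 5, 1, 2, 4, 0]
After 2 (reverse(4, 5)): [3, 5, 1, 2, 0, 4]
After 3 (swap(4, 1)): [3, 0, 1, 2, 5, 4]
After 4 (swap(1, 5)): [3, 4, 1, 2, 5, 0]
After 5 (rotate_left(0, 3, k=3)): [2, 3, 4, 1, 5, 0]
After 6 (swap(0, 2)): [4, 3, 2, 1, 5, 0]
After 7 (reverse(4, 5)): [4, 3, 2, 1, 0, 5]
After 8 (swap(4, 1)): [4, 0, 2, 1, 3, 5]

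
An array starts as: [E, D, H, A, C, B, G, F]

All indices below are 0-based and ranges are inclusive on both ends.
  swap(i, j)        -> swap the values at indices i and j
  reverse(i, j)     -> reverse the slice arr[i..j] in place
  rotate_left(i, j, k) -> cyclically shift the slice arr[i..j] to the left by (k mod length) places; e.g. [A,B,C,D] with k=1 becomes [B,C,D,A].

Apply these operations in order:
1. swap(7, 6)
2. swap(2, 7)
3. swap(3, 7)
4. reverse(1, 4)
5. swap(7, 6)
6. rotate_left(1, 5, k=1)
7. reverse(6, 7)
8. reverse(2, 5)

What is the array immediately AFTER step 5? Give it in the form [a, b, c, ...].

Answer: [E, C, H, G, D, B, A, F]

Derivation:
After 1 (swap(7, 6)): [E, D, H, A, C, B, F, G]
After 2 (swap(2, 7)): [E, D, G, A, C, B, F, H]
After 3 (swap(3, 7)): [E, D, G, H, C, B, F, A]
After 4 (reverse(1, 4)): [E, C, H, G, D, B, F, A]
After 5 (swap(7, 6)): [E, C, H, G, D, B, A, F]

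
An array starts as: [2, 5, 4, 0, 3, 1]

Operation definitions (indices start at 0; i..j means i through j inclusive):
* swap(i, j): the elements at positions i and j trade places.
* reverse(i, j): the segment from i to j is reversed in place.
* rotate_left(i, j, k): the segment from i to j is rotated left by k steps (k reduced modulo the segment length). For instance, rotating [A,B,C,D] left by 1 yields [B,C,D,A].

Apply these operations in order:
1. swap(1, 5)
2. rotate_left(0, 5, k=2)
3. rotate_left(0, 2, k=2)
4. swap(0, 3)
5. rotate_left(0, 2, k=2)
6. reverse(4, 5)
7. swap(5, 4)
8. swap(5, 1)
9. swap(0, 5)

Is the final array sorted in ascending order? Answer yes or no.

Answer: no

Derivation:
After 1 (swap(1, 5)): [2, 1, 4, 0, 3, 5]
After 2 (rotate_left(0, 5, k=2)): [4, 0, 3, 5, 2, 1]
After 3 (rotate_left(0, 2, k=2)): [3, 4, 0, 5, 2, 1]
After 4 (swap(0, 3)): [5, 4, 0, 3, 2, 1]
After 5 (rotate_left(0, 2, k=2)): [0, 5, 4, 3, 2, 1]
After 6 (reverse(4, 5)): [0, 5, 4, 3, 1, 2]
After 7 (swap(5, 4)): [0, 5, 4, 3, 2, 1]
After 8 (swap(5, 1)): [0, 1, 4, 3, 2, 5]
After 9 (swap(0, 5)): [5, 1, 4, 3, 2, 0]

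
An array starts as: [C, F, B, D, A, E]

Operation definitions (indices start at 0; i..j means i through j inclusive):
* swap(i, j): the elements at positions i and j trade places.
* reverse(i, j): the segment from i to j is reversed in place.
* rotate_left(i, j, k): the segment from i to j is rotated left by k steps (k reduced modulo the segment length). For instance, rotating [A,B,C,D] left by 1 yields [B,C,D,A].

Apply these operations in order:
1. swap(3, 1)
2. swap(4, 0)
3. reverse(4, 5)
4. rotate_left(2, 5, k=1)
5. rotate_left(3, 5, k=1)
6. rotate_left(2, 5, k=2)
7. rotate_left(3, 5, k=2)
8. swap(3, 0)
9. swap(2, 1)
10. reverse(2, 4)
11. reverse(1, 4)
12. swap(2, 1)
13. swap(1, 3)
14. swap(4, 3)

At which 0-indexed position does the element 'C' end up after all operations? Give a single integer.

Answer: 0

Derivation:
After 1 (swap(3, 1)): [C, D, B, F, A, E]
After 2 (swap(4, 0)): [A, D, B, F, C, E]
After 3 (reverse(4, 5)): [A, D, B, F, E, C]
After 4 (rotate_left(2, 5, k=1)): [A, D, F, E, C, B]
After 5 (rotate_left(3, 5, k=1)): [A, D, F, C, B, E]
After 6 (rotate_left(2, 5, k=2)): [A, D, B, E, F, C]
After 7 (rotate_left(3, 5, k=2)): [A, D, B, C, E, F]
After 8 (swap(3, 0)): [C, D, B, A, E, F]
After 9 (swap(2, 1)): [C, B, D, A, E, F]
After 10 (reverse(2, 4)): [C, B, E, A, D, F]
After 11 (reverse(1, 4)): [C, D, A, E, B, F]
After 12 (swap(2, 1)): [C, A, D, E, B, F]
After 13 (swap(1, 3)): [C, E, D, A, B, F]
After 14 (swap(4, 3)): [C, E, D, B, A, F]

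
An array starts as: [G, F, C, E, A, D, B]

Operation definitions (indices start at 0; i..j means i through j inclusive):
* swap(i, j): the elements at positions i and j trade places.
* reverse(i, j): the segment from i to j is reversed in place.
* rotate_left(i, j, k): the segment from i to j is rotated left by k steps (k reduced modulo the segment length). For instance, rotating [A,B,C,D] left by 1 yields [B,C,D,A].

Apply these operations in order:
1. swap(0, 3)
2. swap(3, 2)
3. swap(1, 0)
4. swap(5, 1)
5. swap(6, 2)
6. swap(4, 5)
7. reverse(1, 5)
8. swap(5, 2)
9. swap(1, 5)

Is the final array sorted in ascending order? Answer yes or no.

After 1 (swap(0, 3)): [E, F, C, G, A, D, B]
After 2 (swap(3, 2)): [E, F, G, C, A, D, B]
After 3 (swap(1, 0)): [F, E, G, C, A, D, B]
After 4 (swap(5, 1)): [F, D, G, C, A, E, B]
After 5 (swap(6, 2)): [F, D, B, C, A, E, G]
After 6 (swap(4, 5)): [F, D, B, C, E, A, G]
After 7 (reverse(1, 5)): [F, A, E, C, B, D, G]
After 8 (swap(5, 2)): [F, A, D, C, B, E, G]
After 9 (swap(1, 5)): [F, E, D, C, B, A, G]

Answer: no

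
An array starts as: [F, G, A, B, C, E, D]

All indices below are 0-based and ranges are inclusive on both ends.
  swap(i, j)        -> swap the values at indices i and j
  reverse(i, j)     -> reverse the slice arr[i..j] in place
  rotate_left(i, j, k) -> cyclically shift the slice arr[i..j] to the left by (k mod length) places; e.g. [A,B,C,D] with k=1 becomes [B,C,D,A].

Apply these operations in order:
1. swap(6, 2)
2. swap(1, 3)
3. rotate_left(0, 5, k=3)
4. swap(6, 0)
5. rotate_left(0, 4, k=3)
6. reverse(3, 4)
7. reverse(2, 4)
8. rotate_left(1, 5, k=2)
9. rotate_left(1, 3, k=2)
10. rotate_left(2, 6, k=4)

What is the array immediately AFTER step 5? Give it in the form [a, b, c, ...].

Answer: [F, B, A, C, E, D, G]

Derivation:
After 1 (swap(6, 2)): [F, G, D, B, C, E, A]
After 2 (swap(1, 3)): [F, B, D, G, C, E, A]
After 3 (rotate_left(0, 5, k=3)): [G, C, E, F, B, D, A]
After 4 (swap(6, 0)): [A, C, E, F, B, D, G]
After 5 (rotate_left(0, 4, k=3)): [F, B, A, C, E, D, G]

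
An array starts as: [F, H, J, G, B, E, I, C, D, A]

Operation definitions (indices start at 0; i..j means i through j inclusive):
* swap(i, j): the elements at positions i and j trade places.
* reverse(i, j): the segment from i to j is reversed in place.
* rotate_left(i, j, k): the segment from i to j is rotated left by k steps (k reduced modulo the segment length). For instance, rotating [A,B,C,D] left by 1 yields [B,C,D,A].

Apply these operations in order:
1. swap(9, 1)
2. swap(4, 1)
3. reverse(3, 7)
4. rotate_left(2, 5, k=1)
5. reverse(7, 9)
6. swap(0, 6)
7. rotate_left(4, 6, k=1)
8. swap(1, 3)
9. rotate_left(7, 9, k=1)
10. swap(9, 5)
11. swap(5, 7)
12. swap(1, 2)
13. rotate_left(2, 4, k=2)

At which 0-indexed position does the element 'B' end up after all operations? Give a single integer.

After 1 (swap(9, 1)): [F, A, J, G, B, E, I, C, D, H]
After 2 (swap(4, 1)): [F, B, J, G, A, E, I, C, D, H]
After 3 (reverse(3, 7)): [F, B, J, C, I, E, A, G, D, H]
After 4 (rotate_left(2, 5, k=1)): [F, B, C, I, E, J, A, G, D, H]
After 5 (reverse(7, 9)): [F, B, C, I, E, J, A, H, D, G]
After 6 (swap(0, 6)): [A, B, C, I, E, J, F, H, D, G]
After 7 (rotate_left(4, 6, k=1)): [A, B, C, I, J, F, E, H, D, G]
After 8 (swap(1, 3)): [A, I, C, B, J, F, E, H, D, G]
After 9 (rotate_left(7, 9, k=1)): [A, I, C, B, J, F, E, D, G, H]
After 10 (swap(9, 5)): [A, I, C, B, J, H, E, D, G, F]
After 11 (swap(5, 7)): [A, I, C, B, J, D, E, H, G, F]
After 12 (swap(1, 2)): [A, C, I, B, J, D, E, H, G, F]
After 13 (rotate_left(2, 4, k=2)): [A, C, J, I, B, D, E, H, G, F]

Answer: 4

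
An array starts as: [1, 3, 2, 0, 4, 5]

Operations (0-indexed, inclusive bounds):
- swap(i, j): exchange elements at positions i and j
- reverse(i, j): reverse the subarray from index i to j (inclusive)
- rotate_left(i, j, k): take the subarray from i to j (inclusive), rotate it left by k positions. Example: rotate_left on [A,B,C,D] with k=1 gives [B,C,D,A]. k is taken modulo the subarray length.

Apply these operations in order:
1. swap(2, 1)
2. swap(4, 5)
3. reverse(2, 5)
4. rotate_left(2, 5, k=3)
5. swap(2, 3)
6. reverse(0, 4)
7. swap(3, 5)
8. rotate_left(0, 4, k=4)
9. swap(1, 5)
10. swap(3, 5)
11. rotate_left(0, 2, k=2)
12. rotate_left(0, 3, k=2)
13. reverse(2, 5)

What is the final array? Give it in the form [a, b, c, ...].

Answer: [2, 5, 4, 0, 1, 3]

Derivation:
After 1 (swap(2, 1)): [1, 2, 3, 0, 4, 5]
After 2 (swap(4, 5)): [1, 2, 3, 0, 5, 4]
After 3 (reverse(2, 5)): [1, 2, 4, 5, 0, 3]
After 4 (rotate_left(2, 5, k=3)): [1, 2, 3, 4, 5, 0]
After 5 (swap(2, 3)): [1, 2, 4, 3, 5, 0]
After 6 (reverse(0, 4)): [5, 3, 4, 2, 1, 0]
After 7 (swap(3, 5)): [5, 3, 4, 0, 1, 2]
After 8 (rotate_left(0, 4, k=4)): [1, 5, 3, 4, 0, 2]
After 9 (swap(1, 5)): [1, 2, 3, 4, 0, 5]
After 10 (swap(3, 5)): [1, 2, 3, 5, 0, 4]
After 11 (rotate_left(0, 2, k=2)): [3, 1, 2, 5, 0, 4]
After 12 (rotate_left(0, 3, k=2)): [2, 5, 3, 1, 0, 4]
After 13 (reverse(2, 5)): [2, 5, 4, 0, 1, 3]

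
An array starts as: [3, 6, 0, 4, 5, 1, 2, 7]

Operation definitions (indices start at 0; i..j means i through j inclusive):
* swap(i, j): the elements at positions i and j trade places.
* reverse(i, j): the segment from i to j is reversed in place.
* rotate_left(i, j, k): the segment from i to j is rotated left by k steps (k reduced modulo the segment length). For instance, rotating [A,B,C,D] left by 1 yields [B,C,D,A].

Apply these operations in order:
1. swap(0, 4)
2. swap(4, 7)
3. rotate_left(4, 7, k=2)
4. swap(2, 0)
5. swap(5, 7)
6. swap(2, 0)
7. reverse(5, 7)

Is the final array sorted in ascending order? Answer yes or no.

After 1 (swap(0, 4)): [5, 6, 0, 4, 3, 1, 2, 7]
After 2 (swap(4, 7)): [5, 6, 0, 4, 7, 1, 2, 3]
After 3 (rotate_left(4, 7, k=2)): [5, 6, 0, 4, 2, 3, 7, 1]
After 4 (swap(2, 0)): [0, 6, 5, 4, 2, 3, 7, 1]
After 5 (swap(5, 7)): [0, 6, 5, 4, 2, 1, 7, 3]
After 6 (swap(2, 0)): [5, 6, 0, 4, 2, 1, 7, 3]
After 7 (reverse(5, 7)): [5, 6, 0, 4, 2, 3, 7, 1]

Answer: no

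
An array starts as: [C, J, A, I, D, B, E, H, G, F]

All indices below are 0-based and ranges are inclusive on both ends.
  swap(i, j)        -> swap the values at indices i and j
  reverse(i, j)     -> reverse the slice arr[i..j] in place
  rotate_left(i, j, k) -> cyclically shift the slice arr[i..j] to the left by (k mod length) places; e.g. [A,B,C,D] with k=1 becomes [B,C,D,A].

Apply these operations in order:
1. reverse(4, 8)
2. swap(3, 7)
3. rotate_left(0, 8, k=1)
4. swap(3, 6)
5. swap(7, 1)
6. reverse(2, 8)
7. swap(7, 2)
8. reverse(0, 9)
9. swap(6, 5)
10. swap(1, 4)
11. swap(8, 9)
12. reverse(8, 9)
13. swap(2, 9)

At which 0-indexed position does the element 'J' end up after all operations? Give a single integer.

After 1 (reverse(4, 8)): [C, J, A, I, G, H, E, B, D, F]
After 2 (swap(3, 7)): [C, J, A, B, G, H, E, I, D, F]
After 3 (rotate_left(0, 8, k=1)): [J, A, B, G, H, E, I, D, C, F]
After 4 (swap(3, 6)): [J, A, B, I, H, E, G, D, C, F]
After 5 (swap(7, 1)): [J, D, B, I, H, E, G, A, C, F]
After 6 (reverse(2, 8)): [J, D, C, A, G, E, H, I, B, F]
After 7 (swap(7, 2)): [J, D, I, A, G, E, H, C, B, F]
After 8 (reverse(0, 9)): [F, B, C, H, E, G, A, I, D, J]
After 9 (swap(6, 5)): [F, B, C, H, E, A, G, I, D, J]
After 10 (swap(1, 4)): [F, E, C, H, B, A, G, I, D, J]
After 11 (swap(8, 9)): [F, E, C, H, B, A, G, I, J, D]
After 12 (reverse(8, 9)): [F, E, C, H, B, A, G, I, D, J]
After 13 (swap(2, 9)): [F, E, J, H, B, A, G, I, D, C]

Answer: 2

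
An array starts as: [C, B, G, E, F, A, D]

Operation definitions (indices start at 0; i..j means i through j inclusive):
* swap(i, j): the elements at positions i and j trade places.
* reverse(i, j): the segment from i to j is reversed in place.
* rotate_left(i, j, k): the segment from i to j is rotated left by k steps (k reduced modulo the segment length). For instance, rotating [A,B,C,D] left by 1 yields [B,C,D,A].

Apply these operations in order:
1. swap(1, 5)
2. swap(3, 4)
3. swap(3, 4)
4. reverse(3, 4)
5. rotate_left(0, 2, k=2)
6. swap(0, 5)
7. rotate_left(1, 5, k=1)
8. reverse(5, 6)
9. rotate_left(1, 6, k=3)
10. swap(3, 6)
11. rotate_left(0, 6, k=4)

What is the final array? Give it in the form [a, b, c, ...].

After 1 (swap(1, 5)): [C, A, G, E, F, B, D]
After 2 (swap(3, 4)): [C, A, G, F, E, B, D]
After 3 (swap(3, 4)): [C, A, G, E, F, B, D]
After 4 (reverse(3, 4)): [C, A, G, F, E, B, D]
After 5 (rotate_left(0, 2, k=2)): [G, C, A, F, E, B, D]
After 6 (swap(0, 5)): [B, C, A, F, E, G, D]
After 7 (rotate_left(1, 5, k=1)): [B, A, F, E, G, C, D]
After 8 (reverse(5, 6)): [B, A, F, E, G, D, C]
After 9 (rotate_left(1, 6, k=3)): [B, G, D, C, A, F, E]
After 10 (swap(3, 6)): [B, G, D, E, A, F, C]
After 11 (rotate_left(0, 6, k=4)): [A, F, C, B, G, D, E]

Answer: [A, F, C, B, G, D, E]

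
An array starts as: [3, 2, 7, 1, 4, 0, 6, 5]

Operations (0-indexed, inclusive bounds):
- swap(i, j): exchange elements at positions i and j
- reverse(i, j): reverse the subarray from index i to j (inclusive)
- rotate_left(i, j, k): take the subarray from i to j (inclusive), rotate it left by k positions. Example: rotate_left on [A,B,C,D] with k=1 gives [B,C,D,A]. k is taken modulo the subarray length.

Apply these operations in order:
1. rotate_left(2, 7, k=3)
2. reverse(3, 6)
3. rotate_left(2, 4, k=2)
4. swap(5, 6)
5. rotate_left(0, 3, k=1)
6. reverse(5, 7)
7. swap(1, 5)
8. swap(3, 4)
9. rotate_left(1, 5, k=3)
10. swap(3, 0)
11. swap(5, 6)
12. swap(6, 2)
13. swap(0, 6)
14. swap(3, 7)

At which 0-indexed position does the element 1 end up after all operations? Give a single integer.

After 1 (rotate_left(2, 7, k=3)): [3, 2, 0, 6, 5, 7, 1, 4]
After 2 (reverse(3, 6)): [3, 2, 0, 1, 7, 5, 6, 4]
After 3 (rotate_left(2, 4, k=2)): [3, 2, 7, 0, 1, 5, 6, 4]
After 4 (swap(5, 6)): [3, 2, 7, 0, 1, 6, 5, 4]
After 5 (rotate_left(0, 3, k=1)): [2, 7, 0, 3, 1, 6, 5, 4]
After 6 (reverse(5, 7)): [2, 7, 0, 3, 1, 4, 5, 6]
After 7 (swap(1, 5)): [2, 4, 0, 3, 1, 7, 5, 6]
After 8 (swap(3, 4)): [2, 4, 0, 1, 3, 7, 5, 6]
After 9 (rotate_left(1, 5, k=3)): [2, 3, 7, 4, 0, 1, 5, 6]
After 10 (swap(3, 0)): [4, 3, 7, 2, 0, 1, 5, 6]
After 11 (swap(5, 6)): [4, 3, 7, 2, 0, 5, 1, 6]
After 12 (swap(6, 2)): [4, 3, 1, 2, 0, 5, 7, 6]
After 13 (swap(0, 6)): [7, 3, 1, 2, 0, 5, 4, 6]
After 14 (swap(3, 7)): [7, 3, 1, 6, 0, 5, 4, 2]

Answer: 2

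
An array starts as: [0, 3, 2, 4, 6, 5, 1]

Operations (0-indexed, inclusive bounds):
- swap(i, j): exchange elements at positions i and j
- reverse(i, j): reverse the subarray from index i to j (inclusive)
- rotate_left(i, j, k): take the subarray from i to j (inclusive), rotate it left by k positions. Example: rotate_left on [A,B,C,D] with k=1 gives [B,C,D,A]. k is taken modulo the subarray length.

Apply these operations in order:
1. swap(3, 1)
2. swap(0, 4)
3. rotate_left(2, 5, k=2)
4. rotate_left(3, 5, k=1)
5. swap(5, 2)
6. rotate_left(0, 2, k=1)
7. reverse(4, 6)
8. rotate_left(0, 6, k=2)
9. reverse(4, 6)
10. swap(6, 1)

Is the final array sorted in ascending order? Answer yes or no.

Answer: no

Derivation:
After 1 (swap(3, 1)): [0, 4, 2, 3, 6, 5, 1]
After 2 (swap(0, 4)): [6, 4, 2, 3, 0, 5, 1]
After 3 (rotate_left(2, 5, k=2)): [6, 4, 0, 5, 2, 3, 1]
After 4 (rotate_left(3, 5, k=1)): [6, 4, 0, 2, 3, 5, 1]
After 5 (swap(5, 2)): [6, 4, 5, 2, 3, 0, 1]
After 6 (rotate_left(0, 2, k=1)): [4, 5, 6, 2, 3, 0, 1]
After 7 (reverse(4, 6)): [4, 5, 6, 2, 1, 0, 3]
After 8 (rotate_left(0, 6, k=2)): [6, 2, 1, 0, 3, 4, 5]
After 9 (reverse(4, 6)): [6, 2, 1, 0, 5, 4, 3]
After 10 (swap(6, 1)): [6, 3, 1, 0, 5, 4, 2]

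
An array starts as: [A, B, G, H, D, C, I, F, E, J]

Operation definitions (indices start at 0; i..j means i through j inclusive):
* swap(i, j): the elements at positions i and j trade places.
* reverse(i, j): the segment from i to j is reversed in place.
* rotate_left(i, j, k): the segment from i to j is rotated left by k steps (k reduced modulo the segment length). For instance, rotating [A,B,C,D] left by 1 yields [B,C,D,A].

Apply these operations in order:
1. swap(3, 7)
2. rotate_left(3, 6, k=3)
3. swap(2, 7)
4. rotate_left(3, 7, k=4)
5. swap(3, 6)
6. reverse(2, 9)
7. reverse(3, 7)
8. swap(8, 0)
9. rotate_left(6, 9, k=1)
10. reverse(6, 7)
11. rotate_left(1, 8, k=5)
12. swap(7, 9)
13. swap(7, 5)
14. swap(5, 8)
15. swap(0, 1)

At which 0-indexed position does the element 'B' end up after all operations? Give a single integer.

After 1 (swap(3, 7)): [A, B, G, F, D, C, I, H, E, J]
After 2 (rotate_left(3, 6, k=3)): [A, B, G, I, F, D, C, H, E, J]
After 3 (swap(2, 7)): [A, B, H, I, F, D, C, G, E, J]
After 4 (rotate_left(3, 7, k=4)): [A, B, H, G, I, F, D, C, E, J]
After 5 (swap(3, 6)): [A, B, H, D, I, F, G, C, E, J]
After 6 (reverse(2, 9)): [A, B, J, E, C, G, F, I, D, H]
After 7 (reverse(3, 7)): [A, B, J, I, F, G, C, E, D, H]
After 8 (swap(8, 0)): [D, B, J, I, F, G, C, E, A, H]
After 9 (rotate_left(6, 9, k=1)): [D, B, J, I, F, G, E, A, H, C]
After 10 (reverse(6, 7)): [D, B, J, I, F, G, A, E, H, C]
After 11 (rotate_left(1, 8, k=5)): [D, A, E, H, B, J, I, F, G, C]
After 12 (swap(7, 9)): [D, A, E, H, B, J, I, C, G, F]
After 13 (swap(7, 5)): [D, A, E, H, B, C, I, J, G, F]
After 14 (swap(5, 8)): [D, A, E, H, B, G, I, J, C, F]
After 15 (swap(0, 1)): [A, D, E, H, B, G, I, J, C, F]

Answer: 4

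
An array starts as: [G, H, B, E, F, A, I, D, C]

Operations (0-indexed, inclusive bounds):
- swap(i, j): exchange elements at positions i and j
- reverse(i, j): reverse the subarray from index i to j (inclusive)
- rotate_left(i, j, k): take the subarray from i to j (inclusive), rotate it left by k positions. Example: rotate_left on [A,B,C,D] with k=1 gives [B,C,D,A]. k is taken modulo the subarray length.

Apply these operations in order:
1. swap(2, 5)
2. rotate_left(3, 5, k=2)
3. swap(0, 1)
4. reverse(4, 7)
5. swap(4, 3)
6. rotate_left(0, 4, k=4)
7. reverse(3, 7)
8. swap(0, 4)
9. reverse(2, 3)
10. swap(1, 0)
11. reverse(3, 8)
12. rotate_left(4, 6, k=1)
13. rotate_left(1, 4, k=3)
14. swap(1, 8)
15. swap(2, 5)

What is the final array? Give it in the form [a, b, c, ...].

Answer: [H, G, I, E, C, F, A, B, D]

Derivation:
After 1 (swap(2, 5)): [G, H, A, E, F, B, I, D, C]
After 2 (rotate_left(3, 5, k=2)): [G, H, A, B, E, F, I, D, C]
After 3 (swap(0, 1)): [H, G, A, B, E, F, I, D, C]
After 4 (reverse(4, 7)): [H, G, A, B, D, I, F, E, C]
After 5 (swap(4, 3)): [H, G, A, D, B, I, F, E, C]
After 6 (rotate_left(0, 4, k=4)): [B, H, G, A, D, I, F, E, C]
After 7 (reverse(3, 7)): [B, H, G, E, F, I, D, A, C]
After 8 (swap(0, 4)): [F, H, G, E, B, I, D, A, C]
After 9 (reverse(2, 3)): [F, H, E, G, B, I, D, A, C]
After 10 (swap(1, 0)): [H, F, E, G, B, I, D, A, C]
After 11 (reverse(3, 8)): [H, F, E, C, A, D, I, B, G]
After 12 (rotate_left(4, 6, k=1)): [H, F, E, C, D, I, A, B, G]
After 13 (rotate_left(1, 4, k=3)): [H, D, F, E, C, I, A, B, G]
After 14 (swap(1, 8)): [H, G, F, E, C, I, A, B, D]
After 15 (swap(2, 5)): [H, G, I, E, C, F, A, B, D]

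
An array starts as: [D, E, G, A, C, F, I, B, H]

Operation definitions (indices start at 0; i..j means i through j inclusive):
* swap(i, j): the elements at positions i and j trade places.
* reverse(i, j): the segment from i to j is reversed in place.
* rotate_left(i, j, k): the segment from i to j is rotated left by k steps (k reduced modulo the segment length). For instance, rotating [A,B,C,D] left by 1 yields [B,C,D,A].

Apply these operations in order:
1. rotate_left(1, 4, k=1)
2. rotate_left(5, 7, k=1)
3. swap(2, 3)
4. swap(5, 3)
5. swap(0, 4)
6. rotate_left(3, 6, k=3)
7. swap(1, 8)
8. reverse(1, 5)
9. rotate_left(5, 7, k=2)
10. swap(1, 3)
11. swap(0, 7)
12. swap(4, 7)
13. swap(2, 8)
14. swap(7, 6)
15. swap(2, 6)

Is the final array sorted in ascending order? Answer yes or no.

Answer: yes

Derivation:
After 1 (rotate_left(1, 4, k=1)): [D, G, A, C, E, F, I, B, H]
After 2 (rotate_left(5, 7, k=1)): [D, G, A, C, E, I, B, F, H]
After 3 (swap(2, 3)): [D, G, C, A, E, I, B, F, H]
After 4 (swap(5, 3)): [D, G, C, I, E, A, B, F, H]
After 5 (swap(0, 4)): [E, G, C, I, D, A, B, F, H]
After 6 (rotate_left(3, 6, k=3)): [E, G, C, B, I, D, A, F, H]
After 7 (swap(1, 8)): [E, H, C, B, I, D, A, F, G]
After 8 (reverse(1, 5)): [E, D, I, B, C, H, A, F, G]
After 9 (rotate_left(5, 7, k=2)): [E, D, I, B, C, F, H, A, G]
After 10 (swap(1, 3)): [E, B, I, D, C, F, H, A, G]
After 11 (swap(0, 7)): [A, B, I, D, C, F, H, E, G]
After 12 (swap(4, 7)): [A, B, I, D, E, F, H, C, G]
After 13 (swap(2, 8)): [A, B, G, D, E, F, H, C, I]
After 14 (swap(7, 6)): [A, B, G, D, E, F, C, H, I]
After 15 (swap(2, 6)): [A, B, C, D, E, F, G, H, I]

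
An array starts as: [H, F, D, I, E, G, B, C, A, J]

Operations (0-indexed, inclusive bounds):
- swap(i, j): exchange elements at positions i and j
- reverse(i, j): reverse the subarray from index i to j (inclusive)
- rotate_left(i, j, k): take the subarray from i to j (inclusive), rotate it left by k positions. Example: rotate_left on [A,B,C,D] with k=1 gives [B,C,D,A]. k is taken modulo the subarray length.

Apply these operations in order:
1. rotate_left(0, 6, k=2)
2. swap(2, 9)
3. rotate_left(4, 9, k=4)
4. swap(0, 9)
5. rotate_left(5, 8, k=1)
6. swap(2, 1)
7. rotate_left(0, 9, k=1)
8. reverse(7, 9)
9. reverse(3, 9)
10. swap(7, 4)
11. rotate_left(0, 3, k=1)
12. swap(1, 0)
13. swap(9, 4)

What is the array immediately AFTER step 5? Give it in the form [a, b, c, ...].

Answer: [C, I, J, G, A, B, H, F, E, D]

Derivation:
After 1 (rotate_left(0, 6, k=2)): [D, I, E, G, B, H, F, C, A, J]
After 2 (swap(2, 9)): [D, I, J, G, B, H, F, C, A, E]
After 3 (rotate_left(4, 9, k=4)): [D, I, J, G, A, E, B, H, F, C]
After 4 (swap(0, 9)): [C, I, J, G, A, E, B, H, F, D]
After 5 (rotate_left(5, 8, k=1)): [C, I, J, G, A, B, H, F, E, D]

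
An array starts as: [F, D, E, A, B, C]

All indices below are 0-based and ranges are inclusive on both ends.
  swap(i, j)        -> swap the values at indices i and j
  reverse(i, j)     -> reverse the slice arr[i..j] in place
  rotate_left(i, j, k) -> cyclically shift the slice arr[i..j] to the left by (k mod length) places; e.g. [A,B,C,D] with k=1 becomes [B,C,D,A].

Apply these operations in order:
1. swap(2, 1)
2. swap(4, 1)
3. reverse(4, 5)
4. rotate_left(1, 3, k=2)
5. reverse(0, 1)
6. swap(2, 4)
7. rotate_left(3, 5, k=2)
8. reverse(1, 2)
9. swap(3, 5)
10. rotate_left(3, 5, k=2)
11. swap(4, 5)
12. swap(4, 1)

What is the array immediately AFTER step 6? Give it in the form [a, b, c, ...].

After 1 (swap(2, 1)): [F, E, D, A, B, C]
After 2 (swap(4, 1)): [F, B, D, A, E, C]
After 3 (reverse(4, 5)): [F, B, D, A, C, E]
After 4 (rotate_left(1, 3, k=2)): [F, A, B, D, C, E]
After 5 (reverse(0, 1)): [A, F, B, D, C, E]
After 6 (swap(2, 4)): [A, F, C, D, B, E]

Answer: [A, F, C, D, B, E]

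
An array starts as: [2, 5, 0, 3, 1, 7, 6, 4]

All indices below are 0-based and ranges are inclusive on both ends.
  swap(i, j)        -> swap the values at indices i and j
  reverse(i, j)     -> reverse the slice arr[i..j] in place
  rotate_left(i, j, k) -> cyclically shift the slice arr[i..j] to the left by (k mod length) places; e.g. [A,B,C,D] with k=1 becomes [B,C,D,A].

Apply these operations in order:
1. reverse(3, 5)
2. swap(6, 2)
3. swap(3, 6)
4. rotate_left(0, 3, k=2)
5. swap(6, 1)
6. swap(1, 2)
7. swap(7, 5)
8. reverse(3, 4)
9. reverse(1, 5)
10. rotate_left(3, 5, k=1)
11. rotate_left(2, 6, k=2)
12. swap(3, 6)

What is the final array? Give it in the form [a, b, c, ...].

After 1 (reverse(3, 5)): [2, 5, 0, 7, 1, 3, 6, 4]
After 2 (swap(6, 2)): [2, 5, 6, 7, 1, 3, 0, 4]
After 3 (swap(3, 6)): [2, 5, 6, 0, 1, 3, 7, 4]
After 4 (rotate_left(0, 3, k=2)): [6, 0, 2, 5, 1, 3, 7, 4]
After 5 (swap(6, 1)): [6, 7, 2, 5, 1, 3, 0, 4]
After 6 (swap(1, 2)): [6, 2, 7, 5, 1, 3, 0, 4]
After 7 (swap(7, 5)): [6, 2, 7, 5, 1, 4, 0, 3]
After 8 (reverse(3, 4)): [6, 2, 7, 1, 5, 4, 0, 3]
After 9 (reverse(1, 5)): [6, 4, 5, 1, 7, 2, 0, 3]
After 10 (rotate_left(3, 5, k=1)): [6, 4, 5, 7, 2, 1, 0, 3]
After 11 (rotate_left(2, 6, k=2)): [6, 4, 2, 1, 0, 5, 7, 3]
After 12 (swap(3, 6)): [6, 4, 2, 7, 0, 5, 1, 3]

Answer: [6, 4, 2, 7, 0, 5, 1, 3]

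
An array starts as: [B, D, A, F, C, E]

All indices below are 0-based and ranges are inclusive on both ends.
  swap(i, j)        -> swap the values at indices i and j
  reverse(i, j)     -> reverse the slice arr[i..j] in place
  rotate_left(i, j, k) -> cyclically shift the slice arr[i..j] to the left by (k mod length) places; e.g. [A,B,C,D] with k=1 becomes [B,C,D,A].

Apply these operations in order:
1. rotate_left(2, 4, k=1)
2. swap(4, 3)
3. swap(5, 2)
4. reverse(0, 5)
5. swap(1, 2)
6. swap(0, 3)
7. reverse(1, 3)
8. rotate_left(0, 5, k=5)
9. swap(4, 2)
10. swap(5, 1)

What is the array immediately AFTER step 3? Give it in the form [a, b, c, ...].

Answer: [B, D, E, A, C, F]

Derivation:
After 1 (rotate_left(2, 4, k=1)): [B, D, F, C, A, E]
After 2 (swap(4, 3)): [B, D, F, A, C, E]
After 3 (swap(5, 2)): [B, D, E, A, C, F]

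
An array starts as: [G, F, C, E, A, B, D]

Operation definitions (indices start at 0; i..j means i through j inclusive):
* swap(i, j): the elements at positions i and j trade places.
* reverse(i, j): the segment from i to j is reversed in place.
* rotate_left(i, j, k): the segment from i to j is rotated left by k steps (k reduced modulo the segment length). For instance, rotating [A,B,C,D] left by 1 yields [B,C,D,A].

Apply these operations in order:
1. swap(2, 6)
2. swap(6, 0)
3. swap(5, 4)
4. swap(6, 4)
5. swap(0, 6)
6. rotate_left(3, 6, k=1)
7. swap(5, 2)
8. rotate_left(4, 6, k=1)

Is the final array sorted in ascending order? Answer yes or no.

After 1 (swap(2, 6)): [G, F, D, E, A, B, C]
After 2 (swap(6, 0)): [C, F, D, E, A, B, G]
After 3 (swap(5, 4)): [C, F, D, E, B, A, G]
After 4 (swap(6, 4)): [C, F, D, E, G, A, B]
After 5 (swap(0, 6)): [B, F, D, E, G, A, C]
After 6 (rotate_left(3, 6, k=1)): [B, F, D, G, A, C, E]
After 7 (swap(5, 2)): [B, F, C, G, A, D, E]
After 8 (rotate_left(4, 6, k=1)): [B, F, C, G, D, E, A]

Answer: no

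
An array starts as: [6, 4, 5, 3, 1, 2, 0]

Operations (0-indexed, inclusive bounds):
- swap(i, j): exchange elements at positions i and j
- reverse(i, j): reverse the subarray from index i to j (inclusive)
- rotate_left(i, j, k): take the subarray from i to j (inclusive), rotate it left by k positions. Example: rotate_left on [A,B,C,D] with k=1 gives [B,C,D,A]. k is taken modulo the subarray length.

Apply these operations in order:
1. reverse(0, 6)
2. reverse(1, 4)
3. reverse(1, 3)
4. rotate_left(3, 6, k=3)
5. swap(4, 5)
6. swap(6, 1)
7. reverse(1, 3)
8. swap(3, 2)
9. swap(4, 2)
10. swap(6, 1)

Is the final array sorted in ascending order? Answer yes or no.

After 1 (reverse(0, 6)): [0, 2, 1, 3, 5, 4, 6]
After 2 (reverse(1, 4)): [0, 5, 3, 1, 2, 4, 6]
After 3 (reverse(1, 3)): [0, 1, 3, 5, 2, 4, 6]
After 4 (rotate_left(3, 6, k=3)): [0, 1, 3, 6, 5, 2, 4]
After 5 (swap(4, 5)): [0, 1, 3, 6, 2, 5, 4]
After 6 (swap(6, 1)): [0, 4, 3, 6, 2, 5, 1]
After 7 (reverse(1, 3)): [0, 6, 3, 4, 2, 5, 1]
After 8 (swap(3, 2)): [0, 6, 4, 3, 2, 5, 1]
After 9 (swap(4, 2)): [0, 6, 2, 3, 4, 5, 1]
After 10 (swap(6, 1)): [0, 1, 2, 3, 4, 5, 6]

Answer: yes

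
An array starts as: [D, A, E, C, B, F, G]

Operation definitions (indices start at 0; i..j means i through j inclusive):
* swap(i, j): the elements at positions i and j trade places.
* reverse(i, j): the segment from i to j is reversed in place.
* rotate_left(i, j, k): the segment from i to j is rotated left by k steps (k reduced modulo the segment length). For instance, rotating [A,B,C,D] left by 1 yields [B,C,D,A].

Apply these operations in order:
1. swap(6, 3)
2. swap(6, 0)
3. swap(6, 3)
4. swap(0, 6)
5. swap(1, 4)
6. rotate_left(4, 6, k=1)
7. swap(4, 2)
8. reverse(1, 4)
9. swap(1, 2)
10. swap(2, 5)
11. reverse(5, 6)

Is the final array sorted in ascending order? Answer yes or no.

After 1 (swap(6, 3)): [D, A, E, G, B, F, C]
After 2 (swap(6, 0)): [C, A, E, G, B, F, D]
After 3 (swap(6, 3)): [C, A, E, D, B, F, G]
After 4 (swap(0, 6)): [G, A, E, D, B, F, C]
After 5 (swap(1, 4)): [G, B, E, D, A, F, C]
After 6 (rotate_left(4, 6, k=1)): [G, B, E, D, F, C, A]
After 7 (swap(4, 2)): [G, B, F, D, E, C, A]
After 8 (reverse(1, 4)): [G, E, D, F, B, C, A]
After 9 (swap(1, 2)): [G, D, E, F, B, C, A]
After 10 (swap(2, 5)): [G, D, C, F, B, E, A]
After 11 (reverse(5, 6)): [G, D, C, F, B, A, E]

Answer: no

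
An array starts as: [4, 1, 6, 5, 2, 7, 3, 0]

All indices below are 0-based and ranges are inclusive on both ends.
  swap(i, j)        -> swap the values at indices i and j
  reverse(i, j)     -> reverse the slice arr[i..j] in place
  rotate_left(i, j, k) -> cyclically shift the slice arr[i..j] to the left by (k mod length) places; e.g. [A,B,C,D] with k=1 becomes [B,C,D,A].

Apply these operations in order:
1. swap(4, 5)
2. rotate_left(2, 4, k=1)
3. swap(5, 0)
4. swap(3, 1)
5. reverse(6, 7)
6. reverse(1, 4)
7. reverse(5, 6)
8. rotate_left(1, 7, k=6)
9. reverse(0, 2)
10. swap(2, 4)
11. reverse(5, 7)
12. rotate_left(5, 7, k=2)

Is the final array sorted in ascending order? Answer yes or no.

Answer: no

Derivation:
After 1 (swap(4, 5)): [4, 1, 6, 5, 7, 2, 3, 0]
After 2 (rotate_left(2, 4, k=1)): [4, 1, 5, 7, 6, 2, 3, 0]
After 3 (swap(5, 0)): [2, 1, 5, 7, 6, 4, 3, 0]
After 4 (swap(3, 1)): [2, 7, 5, 1, 6, 4, 3, 0]
After 5 (reverse(6, 7)): [2, 7, 5, 1, 6, 4, 0, 3]
After 6 (reverse(1, 4)): [2, 6, 1, 5, 7, 4, 0, 3]
After 7 (reverse(5, 6)): [2, 6, 1, 5, 7, 0, 4, 3]
After 8 (rotate_left(1, 7, k=6)): [2, 3, 6, 1, 5, 7, 0, 4]
After 9 (reverse(0, 2)): [6, 3, 2, 1, 5, 7, 0, 4]
After 10 (swap(2, 4)): [6, 3, 5, 1, 2, 7, 0, 4]
After 11 (reverse(5, 7)): [6, 3, 5, 1, 2, 4, 0, 7]
After 12 (rotate_left(5, 7, k=2)): [6, 3, 5, 1, 2, 7, 4, 0]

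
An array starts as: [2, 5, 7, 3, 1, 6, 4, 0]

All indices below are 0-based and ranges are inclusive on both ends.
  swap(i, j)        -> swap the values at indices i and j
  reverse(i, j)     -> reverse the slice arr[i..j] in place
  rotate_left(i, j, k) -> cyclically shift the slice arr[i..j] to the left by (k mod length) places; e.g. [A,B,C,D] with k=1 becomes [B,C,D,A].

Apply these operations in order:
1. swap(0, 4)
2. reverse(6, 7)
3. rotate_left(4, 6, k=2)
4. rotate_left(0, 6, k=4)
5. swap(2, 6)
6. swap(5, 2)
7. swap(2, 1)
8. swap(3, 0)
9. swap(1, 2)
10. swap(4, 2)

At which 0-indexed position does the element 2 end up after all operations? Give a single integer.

Answer: 1

Derivation:
After 1 (swap(0, 4)): [1, 5, 7, 3, 2, 6, 4, 0]
After 2 (reverse(6, 7)): [1, 5, 7, 3, 2, 6, 0, 4]
After 3 (rotate_left(4, 6, k=2)): [1, 5, 7, 3, 0, 2, 6, 4]
After 4 (rotate_left(0, 6, k=4)): [0, 2, 6, 1, 5, 7, 3, 4]
After 5 (swap(2, 6)): [0, 2, 3, 1, 5, 7, 6, 4]
After 6 (swap(5, 2)): [0, 2, 7, 1, 5, 3, 6, 4]
After 7 (swap(2, 1)): [0, 7, 2, 1, 5, 3, 6, 4]
After 8 (swap(3, 0)): [1, 7, 2, 0, 5, 3, 6, 4]
After 9 (swap(1, 2)): [1, 2, 7, 0, 5, 3, 6, 4]
After 10 (swap(4, 2)): [1, 2, 5, 0, 7, 3, 6, 4]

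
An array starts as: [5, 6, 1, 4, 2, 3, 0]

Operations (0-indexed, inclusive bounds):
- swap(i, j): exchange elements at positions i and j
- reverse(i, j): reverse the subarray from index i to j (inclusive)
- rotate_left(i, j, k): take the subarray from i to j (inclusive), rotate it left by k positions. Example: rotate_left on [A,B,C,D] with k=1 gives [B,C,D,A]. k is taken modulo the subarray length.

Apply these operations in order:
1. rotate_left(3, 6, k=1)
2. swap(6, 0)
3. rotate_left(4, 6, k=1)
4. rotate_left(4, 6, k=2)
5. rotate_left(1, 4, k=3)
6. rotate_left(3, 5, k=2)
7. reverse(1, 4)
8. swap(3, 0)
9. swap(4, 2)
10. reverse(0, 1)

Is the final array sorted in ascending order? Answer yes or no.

After 1 (rotate_left(3, 6, k=1)): [5, 6, 1, 2, 3, 0, 4]
After 2 (swap(6, 0)): [4, 6, 1, 2, 3, 0, 5]
After 3 (rotate_left(4, 6, k=1)): [4, 6, 1, 2, 0, 5, 3]
After 4 (rotate_left(4, 6, k=2)): [4, 6, 1, 2, 3, 0, 5]
After 5 (rotate_left(1, 4, k=3)): [4, 3, 6, 1, 2, 0, 5]
After 6 (rotate_left(3, 5, k=2)): [4, 3, 6, 0, 1, 2, 5]
After 7 (reverse(1, 4)): [4, 1, 0, 6, 3, 2, 5]
After 8 (swap(3, 0)): [6, 1, 0, 4, 3, 2, 5]
After 9 (swap(4, 2)): [6, 1, 3, 4, 0, 2, 5]
After 10 (reverse(0, 1)): [1, 6, 3, 4, 0, 2, 5]

Answer: no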